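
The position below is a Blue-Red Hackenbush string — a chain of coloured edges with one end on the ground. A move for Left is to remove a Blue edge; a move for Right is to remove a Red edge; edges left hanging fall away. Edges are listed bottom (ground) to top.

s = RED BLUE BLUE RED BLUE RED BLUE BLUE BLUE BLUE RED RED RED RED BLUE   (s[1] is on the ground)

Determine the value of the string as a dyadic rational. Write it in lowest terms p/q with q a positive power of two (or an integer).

v_1 [R]  L=[none]  R=[0]  ⇒ -1
v_2 [RB]  L=[-1]  R=[0]  ⇒ -1/2
v_3 [RBB]  L=[-1 -1/2]  R=[0]  ⇒ -1/4
v_4 [RBBR]  L=[-1 -1/2]  R=[-1/4 0]  ⇒ -3/8
v_5 [RBBRB]  L=[-1 -1/2 -3/8]  R=[-1/4 0]  ⇒ -5/16
v_6 [RBBRBR]  L=[-1 -1/2 -3/8]  R=[-5/16 -1/4 0]  ⇒ -11/32
v_7 [RBBRBRB]  L=[-1 -1/2 -3/8 -11/32]  R=[-5/16 -1/4 0]  ⇒ -21/64
v_8 [RBBRBRBB]  L=[-1 -1/2 -3/8 -11/32 -21/64]  R=[-5/16 -1/4 0]  ⇒ -41/128
v_9 [RBBRBRBBB]  L=[-1 -1/2 -3/8 -11/32 -21/64 -41/128]  R=[-5/16 -1/4 0]  ⇒ -81/256
v_10 [RBBRBRBBBB]  L=[-1 -1/2 -3/8 -11/32 -21/64 -41/128 -81/256]  R=[-5/16 -1/4 0]  ⇒ -161/512
v_11 [RBBRBRBBBBR]  L=[-1 -1/2 -3/8 -11/32 -21/64 -41/128 -81/256]  R=[-161/512 -5/16 -1/4 0]  ⇒ -323/1024
v_12 [RBBRBRBBBBRR]  L=[-1 -1/2 -3/8 -11/32 -21/64 -41/128 -81/256]  R=[-323/1024 -161/512 -5/16 -1/4 0]  ⇒ -647/2048
v_13 [RBBRBRBBBBRRR]  L=[-1 -1/2 -3/8 -11/32 -21/64 -41/128 -81/256]  R=[-647/2048 -323/1024 -161/512 -5/16 -1/4 0]  ⇒ -1295/4096
v_14 [RBBRBRBBBBRRRR]  L=[-1 -1/2 -3/8 -11/32 -21/64 -41/128 -81/256]  R=[-1295/4096 -647/2048 -323/1024 -161/512 -5/16 -1/4 0]  ⇒ -2591/8192
v_15 [RBBRBRBBBBRRRRB]  L=[-1 -1/2 -3/8 -11/32 -21/64 -41/128 -81/256 -2591/8192]  R=[-1295/4096 -647/2048 -323/1024 -161/512 -5/16 -1/4 0]  ⇒ -5181/16384

-5181/16384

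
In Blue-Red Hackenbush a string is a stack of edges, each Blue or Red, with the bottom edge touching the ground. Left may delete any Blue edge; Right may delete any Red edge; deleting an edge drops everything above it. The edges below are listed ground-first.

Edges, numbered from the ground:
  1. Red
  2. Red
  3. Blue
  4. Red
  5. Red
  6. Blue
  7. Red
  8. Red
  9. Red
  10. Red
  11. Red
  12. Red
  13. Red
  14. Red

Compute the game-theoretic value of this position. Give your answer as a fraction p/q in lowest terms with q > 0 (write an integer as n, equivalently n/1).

-7679/4096

Build value(s[:k]) for k = 1..14, string s = Red Red Blue Red Red Blue Red Red Red Red Red Red Red Red.
step 1: add Red to get R; options L={  } R={ 0 } => -1
step 2: add Red to get RR; options L={  } R={ -1; 0 } => -2
step 3: add Blue to get RRB; options L={ -2 } R={ -1; 0 } => -3/2
step 4: add Red to get RRBR; options L={ -2 } R={ -3/2; -1; 0 } => -7/4
step 5: add Red to get RRBRR; options L={ -2 } R={ -7/4; -3/2; -1; 0 } => -15/8
step 6: add Blue to get RRBRRB; options L={ -2; -15/8 } R={ -7/4; -3/2; -1; 0 } => -29/16
step 7: add Red to get RRBRRBR; options L={ -2; -15/8 } R={ -29/16; -7/4; -3/2; -1; 0 } => -59/32
step 8: add Red to get RRBRRBRR; options L={ -2; -15/8 } R={ -59/32; -29/16; -7/4; -3/2; -1; 0 } => -119/64
step 9: add Red to get RRBRRBRRR; options L={ -2; -15/8 } R={ -119/64; -59/32; -29/16; -7/4; -3/2; -1; 0 } => -239/128
step 10: add Red to get RRBRRBRRRR; options L={ -2; -15/8 } R={ -239/128; -119/64; -59/32; -29/16; -7/4; -3/2; -1; 0 } => -479/256
step 11: add Red to get RRBRRBRRRRR; options L={ -2; -15/8 } R={ -479/256; -239/128; -119/64; -59/32; -29/16; -7/4; -3/2; -1; 0 } => -959/512
step 12: add Red to get RRBRRBRRRRRR; options L={ -2; -15/8 } R={ -959/512; -479/256; -239/128; -119/64; -59/32; -29/16; -7/4; -3/2; -1; 0 } => -1919/1024
step 13: add Red to get RRBRRBRRRRRRR; options L={ -2; -15/8 } R={ -1919/1024; -959/512; -479/256; -239/128; -119/64; -59/32; -29/16; -7/4; -3/2; -1; 0 } => -3839/2048
step 14: add Red to get RRBRRBRRRRRRRR; options L={ -2; -15/8 } R={ -3839/2048; -1919/1024; -959/512; -479/256; -239/128; -119/64; -59/32; -29/16; -7/4; -3/2; -1; 0 } => -7679/4096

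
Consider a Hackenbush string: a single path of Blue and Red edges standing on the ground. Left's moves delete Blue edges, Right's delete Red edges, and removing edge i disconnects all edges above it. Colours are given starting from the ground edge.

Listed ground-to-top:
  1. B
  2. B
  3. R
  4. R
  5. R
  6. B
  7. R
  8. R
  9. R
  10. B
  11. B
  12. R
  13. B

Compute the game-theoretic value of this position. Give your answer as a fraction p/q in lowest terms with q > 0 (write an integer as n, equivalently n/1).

2331/2048

Build G(s[:k]) for k = 1..13, string s = B B R R R B R R R B B R B.
B: Left { 0 }, Right { (no moves) } => simplest 1
BB: Left { 0,1 }, Right { (no moves) } => simplest 2
BBR: Left { 0,1 }, Right { 2 } => simplest 3/2
BBRR: Left { 0,1 }, Right { 3/2,2 } => simplest 5/4
BBRRR: Left { 0,1 }, Right { 5/4,3/2,2 } => simplest 9/8
BBRRRB: Left { 0,1,9/8 }, Right { 5/4,3/2,2 } => simplest 19/16
BBRRRBR: Left { 0,1,9/8 }, Right { 19/16,5/4,3/2,2 } => simplest 37/32
BBRRRBRR: Left { 0,1,9/8 }, Right { 37/32,19/16,5/4,3/2,2 } => simplest 73/64
BBRRRBRRR: Left { 0,1,9/8 }, Right { 73/64,37/32,19/16,5/4,3/2,2 } => simplest 145/128
BBRRRBRRRB: Left { 0,1,9/8,145/128 }, Right { 73/64,37/32,19/16,5/4,3/2,2 } => simplest 291/256
BBRRRBRRRBB: Left { 0,1,9/8,145/128,291/256 }, Right { 73/64,37/32,19/16,5/4,3/2,2 } => simplest 583/512
BBRRRBRRRBBR: Left { 0,1,9/8,145/128,291/256 }, Right { 583/512,73/64,37/32,19/16,5/4,3/2,2 } => simplest 1165/1024
BBRRRBRRRBBRB: Left { 0,1,9/8,145/128,291/256,1165/1024 }, Right { 583/512,73/64,37/32,19/16,5/4,3/2,2 } => simplest 2331/2048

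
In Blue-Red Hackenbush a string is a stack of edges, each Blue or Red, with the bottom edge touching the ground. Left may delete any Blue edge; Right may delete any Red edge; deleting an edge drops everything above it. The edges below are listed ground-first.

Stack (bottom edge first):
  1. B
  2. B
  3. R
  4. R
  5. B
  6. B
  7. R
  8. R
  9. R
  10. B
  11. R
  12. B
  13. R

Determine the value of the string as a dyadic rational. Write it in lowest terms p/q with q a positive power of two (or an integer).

2837/2048

Prefix values for B B R R B B R R R B R B R via {L|R} + simplicity:
step 1: add B to get B; options L={ 0 } R={  } -> 1
step 2: add B to get BB; options L={ 0,1 } R={  } -> 2
step 3: add R to get BBR; options L={ 0,1 } R={ 2 } -> 3/2
step 4: add R to get BBRR; options L={ 0,1 } R={ 3/2,2 } -> 5/4
step 5: add B to get BBRRB; options L={ 0,1,5/4 } R={ 3/2,2 } -> 11/8
step 6: add B to get BBRRBB; options L={ 0,1,5/4,11/8 } R={ 3/2,2 } -> 23/16
step 7: add R to get BBRRBBR; options L={ 0,1,5/4,11/8 } R={ 23/16,3/2,2 } -> 45/32
step 8: add R to get BBRRBBRR; options L={ 0,1,5/4,11/8 } R={ 45/32,23/16,3/2,2 } -> 89/64
step 9: add R to get BBRRBBRRR; options L={ 0,1,5/4,11/8 } R={ 89/64,45/32,23/16,3/2,2 } -> 177/128
step 10: add B to get BBRRBBRRRB; options L={ 0,1,5/4,11/8,177/128 } R={ 89/64,45/32,23/16,3/2,2 } -> 355/256
step 11: add R to get BBRRBBRRRBR; options L={ 0,1,5/4,11/8,177/128 } R={ 355/256,89/64,45/32,23/16,3/2,2 } -> 709/512
step 12: add B to get BBRRBBRRRBRB; options L={ 0,1,5/4,11/8,177/128,709/512 } R={ 355/256,89/64,45/32,23/16,3/2,2 } -> 1419/1024
step 13: add R to get BBRRBBRRRBRBR; options L={ 0,1,5/4,11/8,177/128,709/512 } R={ 1419/1024,355/256,89/64,45/32,23/16,3/2,2 } -> 2837/2048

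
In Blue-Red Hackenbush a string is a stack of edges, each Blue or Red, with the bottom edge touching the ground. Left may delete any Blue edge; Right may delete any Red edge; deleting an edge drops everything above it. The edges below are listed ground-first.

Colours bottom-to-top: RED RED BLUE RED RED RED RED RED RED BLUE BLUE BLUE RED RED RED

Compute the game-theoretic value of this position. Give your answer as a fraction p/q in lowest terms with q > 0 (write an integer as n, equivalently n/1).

-16271/8192

Recurse on prefixes of the 15-edge string RED RED BLUE RED RED RED RED RED RED BLUE BLUE BLUE RED RED RED:
edge 1 of 15 (RED): { none | 0 } — -1
edge 2 of 15 (RED): { none | -1, 0 } — -2
edge 3 of 15 (BLUE): { -2 | -1, 0 } — -3/2
edge 4 of 15 (RED): { -2 | -3/2, -1, 0 } — -7/4
edge 5 of 15 (RED): { -2 | -7/4, -3/2, -1, 0 } — -15/8
edge 6 of 15 (RED): { -2 | -15/8, -7/4, -3/2, -1, 0 } — -31/16
edge 7 of 15 (RED): { -2 | -31/16, -15/8, -7/4, -3/2, -1, 0 } — -63/32
edge 8 of 15 (RED): { -2 | -63/32, -31/16, -15/8, -7/4, -3/2, -1, 0 } — -127/64
edge 9 of 15 (RED): { -2 | -127/64, -63/32, -31/16, -15/8, -7/4, -3/2, -1, 0 } — -255/128
edge 10 of 15 (BLUE): { -2, -255/128 | -127/64, -63/32, -31/16, -15/8, -7/4, -3/2, -1, 0 } — -509/256
edge 11 of 15 (BLUE): { -2, -255/128, -509/256 | -127/64, -63/32, -31/16, -15/8, -7/4, -3/2, -1, 0 } — -1017/512
edge 12 of 15 (BLUE): { -2, -255/128, -509/256, -1017/512 | -127/64, -63/32, -31/16, -15/8, -7/4, -3/2, -1, 0 } — -2033/1024
edge 13 of 15 (RED): { -2, -255/128, -509/256, -1017/512 | -2033/1024, -127/64, -63/32, -31/16, -15/8, -7/4, -3/2, -1, 0 } — -4067/2048
edge 14 of 15 (RED): { -2, -255/128, -509/256, -1017/512 | -4067/2048, -2033/1024, -127/64, -63/32, -31/16, -15/8, -7/4, -3/2, -1, 0 } — -8135/4096
edge 15 of 15 (RED): { -2, -255/128, -509/256, -1017/512 | -8135/4096, -4067/2048, -2033/1024, -127/64, -63/32, -31/16, -15/8, -7/4, -3/2, -1, 0 } — -16271/8192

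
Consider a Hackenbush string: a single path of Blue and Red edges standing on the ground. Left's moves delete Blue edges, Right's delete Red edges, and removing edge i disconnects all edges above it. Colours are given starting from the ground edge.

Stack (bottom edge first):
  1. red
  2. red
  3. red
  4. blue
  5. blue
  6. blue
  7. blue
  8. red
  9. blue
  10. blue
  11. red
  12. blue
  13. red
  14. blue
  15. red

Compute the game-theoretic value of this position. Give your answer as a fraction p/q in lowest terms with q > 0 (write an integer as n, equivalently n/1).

-8491/4096

Recurse on prefixes of the 15-edge string red red red blue blue blue blue red blue blue red blue red blue red:
G(r) = {  | 0 } gives -1
G(rr) = {  | -1 0 } gives -2
G(rrr) = {  | -2 -1 0 } gives -3
G(rrrb) = { -3 | -2 -1 0 } gives -5/2
G(rrrbb) = { -3 -5/2 | -2 -1 0 } gives -9/4
G(rrrbbb) = { -3 -5/2 -9/4 | -2 -1 0 } gives -17/8
G(rrrbbbb) = { -3 -5/2 -9/4 -17/8 | -2 -1 0 } gives -33/16
G(rrrbbbbr) = { -3 -5/2 -9/4 -17/8 | -33/16 -2 -1 0 } gives -67/32
G(rrrbbbbrb) = { -3 -5/2 -9/4 -17/8 -67/32 | -33/16 -2 -1 0 } gives -133/64
G(rrrbbbbrbb) = { -3 -5/2 -9/4 -17/8 -67/32 -133/64 | -33/16 -2 -1 0 } gives -265/128
G(rrrbbbbrbbr) = { -3 -5/2 -9/4 -17/8 -67/32 -133/64 | -265/128 -33/16 -2 -1 0 } gives -531/256
G(rrrbbbbrbbrb) = { -3 -5/2 -9/4 -17/8 -67/32 -133/64 -531/256 | -265/128 -33/16 -2 -1 0 } gives -1061/512
G(rrrbbbbrbbrbr) = { -3 -5/2 -9/4 -17/8 -67/32 -133/64 -531/256 | -1061/512 -265/128 -33/16 -2 -1 0 } gives -2123/1024
G(rrrbbbbrbbrbrb) = { -3 -5/2 -9/4 -17/8 -67/32 -133/64 -531/256 -2123/1024 | -1061/512 -265/128 -33/16 -2 -1 0 } gives -4245/2048
G(rrrbbbbrbbrbrbr) = { -3 -5/2 -9/4 -17/8 -67/32 -133/64 -531/256 -2123/1024 | -4245/2048 -1061/512 -265/128 -33/16 -2 -1 0 } gives -8491/4096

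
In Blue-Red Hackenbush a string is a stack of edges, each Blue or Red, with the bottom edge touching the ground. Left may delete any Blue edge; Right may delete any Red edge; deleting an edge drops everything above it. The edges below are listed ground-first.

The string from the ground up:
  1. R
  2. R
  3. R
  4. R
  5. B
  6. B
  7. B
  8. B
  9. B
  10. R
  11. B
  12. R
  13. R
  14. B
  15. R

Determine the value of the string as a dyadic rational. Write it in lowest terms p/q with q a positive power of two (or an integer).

G_1 [R]  L=[]  R=[0]  => -1
G_2 [RR]  L=[]  R=[-1; 0]  => -2
G_3 [RRR]  L=[]  R=[-2; -1; 0]  => -3
G_4 [RRRR]  L=[]  R=[-3; -2; -1; 0]  => -4
G_5 [RRRRB]  L=[-4]  R=[-3; -2; -1; 0]  => -7/2
G_6 [RRRRBB]  L=[-4; -7/2]  R=[-3; -2; -1; 0]  => -13/4
G_7 [RRRRBBB]  L=[-4; -7/2; -13/4]  R=[-3; -2; -1; 0]  => -25/8
G_8 [RRRRBBBB]  L=[-4; -7/2; -13/4; -25/8]  R=[-3; -2; -1; 0]  => -49/16
G_9 [RRRRBBBBB]  L=[-4; -7/2; -13/4; -25/8; -49/16]  R=[-3; -2; -1; 0]  => -97/32
G_10 [RRRRBBBBBR]  L=[-4; -7/2; -13/4; -25/8; -49/16]  R=[-97/32; -3; -2; -1; 0]  => -195/64
G_11 [RRRRBBBBBRB]  L=[-4; -7/2; -13/4; -25/8; -49/16; -195/64]  R=[-97/32; -3; -2; -1; 0]  => -389/128
G_12 [RRRRBBBBBRBR]  L=[-4; -7/2; -13/4; -25/8; -49/16; -195/64]  R=[-389/128; -97/32; -3; -2; -1; 0]  => -779/256
G_13 [RRRRBBBBBRBRR]  L=[-4; -7/2; -13/4; -25/8; -49/16; -195/64]  R=[-779/256; -389/128; -97/32; -3; -2; -1; 0]  => -1559/512
G_14 [RRRRBBBBBRBRRB]  L=[-4; -7/2; -13/4; -25/8; -49/16; -195/64; -1559/512]  R=[-779/256; -389/128; -97/32; -3; -2; -1; 0]  => -3117/1024
G_15 [RRRRBBBBBRBRRBR]  L=[-4; -7/2; -13/4; -25/8; -49/16; -195/64; -1559/512]  R=[-3117/1024; -779/256; -389/128; -97/32; -3; -2; -1; 0]  => -6235/2048

-6235/2048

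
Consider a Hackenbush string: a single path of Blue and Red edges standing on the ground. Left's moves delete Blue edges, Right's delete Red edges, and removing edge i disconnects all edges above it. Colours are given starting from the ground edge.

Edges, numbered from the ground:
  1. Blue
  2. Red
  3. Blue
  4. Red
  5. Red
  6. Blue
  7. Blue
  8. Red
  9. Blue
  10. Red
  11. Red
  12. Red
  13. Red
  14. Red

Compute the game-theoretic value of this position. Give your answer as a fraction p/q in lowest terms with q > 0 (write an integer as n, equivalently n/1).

Prefix values for Blue Red Blue Red Red Blue Blue Red Blue Red Red Red Red Red via {L|R} + simplicity:
edge 1 of 14 (Blue): { 0 |  } => 1
edge 2 of 14 (Red): { 0 | 1 } => 1/2
edge 3 of 14 (Blue): { 0; 1/2 | 1 } => 3/4
edge 4 of 14 (Red): { 0; 1/2 | 3/4; 1 } => 5/8
edge 5 of 14 (Red): { 0; 1/2 | 5/8; 3/4; 1 } => 9/16
edge 6 of 14 (Blue): { 0; 1/2; 9/16 | 5/8; 3/4; 1 } => 19/32
edge 7 of 14 (Blue): { 0; 1/2; 9/16; 19/32 | 5/8; 3/4; 1 } => 39/64
edge 8 of 14 (Red): { 0; 1/2; 9/16; 19/32 | 39/64; 5/8; 3/4; 1 } => 77/128
edge 9 of 14 (Blue): { 0; 1/2; 9/16; 19/32; 77/128 | 39/64; 5/8; 3/4; 1 } => 155/256
edge 10 of 14 (Red): { 0; 1/2; 9/16; 19/32; 77/128 | 155/256; 39/64; 5/8; 3/4; 1 } => 309/512
edge 11 of 14 (Red): { 0; 1/2; 9/16; 19/32; 77/128 | 309/512; 155/256; 39/64; 5/8; 3/4; 1 } => 617/1024
edge 12 of 14 (Red): { 0; 1/2; 9/16; 19/32; 77/128 | 617/1024; 309/512; 155/256; 39/64; 5/8; 3/4; 1 } => 1233/2048
edge 13 of 14 (Red): { 0; 1/2; 9/16; 19/32; 77/128 | 1233/2048; 617/1024; 309/512; 155/256; 39/64; 5/8; 3/4; 1 } => 2465/4096
edge 14 of 14 (Red): { 0; 1/2; 9/16; 19/32; 77/128 | 2465/4096; 1233/2048; 617/1024; 309/512; 155/256; 39/64; 5/8; 3/4; 1 } => 4929/8192

4929/8192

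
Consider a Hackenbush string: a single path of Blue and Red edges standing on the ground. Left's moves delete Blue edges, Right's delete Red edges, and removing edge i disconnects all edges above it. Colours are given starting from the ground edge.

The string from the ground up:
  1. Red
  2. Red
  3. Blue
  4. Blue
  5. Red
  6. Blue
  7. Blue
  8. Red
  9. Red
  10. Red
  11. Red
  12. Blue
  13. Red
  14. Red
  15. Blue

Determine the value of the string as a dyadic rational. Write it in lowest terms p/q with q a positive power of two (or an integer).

-10733/8192

Prefix values for Red Red Blue Blue Red Blue Blue Red Red Red Red Blue Red Red Blue via {L|R} + simplicity:
1 of 15 · R · max L −∞ · min R 0 — -1
2 of 15 · RR · max L −∞ · min R -1 — -2
3 of 15 · RRB · max L -2 · min R -1 — -3/2
4 of 15 · RRBB · max L -3/2 · min R -1 — -5/4
5 of 15 · RRBBR · max L -3/2 · min R -5/4 — -11/8
6 of 15 · RRBBRB · max L -11/8 · min R -5/4 — -21/16
7 of 15 · RRBBRBB · max L -21/16 · min R -5/4 — -41/32
8 of 15 · RRBBRBBR · max L -21/16 · min R -41/32 — -83/64
9 of 15 · RRBBRBBRR · max L -21/16 · min R -83/64 — -167/128
10 of 15 · RRBBRBBRRR · max L -21/16 · min R -167/128 — -335/256
11 of 15 · RRBBRBBRRRR · max L -21/16 · min R -335/256 — -671/512
12 of 15 · RRBBRBBRRRRB · max L -671/512 · min R -335/256 — -1341/1024
13 of 15 · RRBBRBBRRRRBR · max L -671/512 · min R -1341/1024 — -2683/2048
14 of 15 · RRBBRBBRRRRBRR · max L -671/512 · min R -2683/2048 — -5367/4096
15 of 15 · RRBBRBBRRRRBRRB · max L -5367/4096 · min R -2683/2048 — -10733/8192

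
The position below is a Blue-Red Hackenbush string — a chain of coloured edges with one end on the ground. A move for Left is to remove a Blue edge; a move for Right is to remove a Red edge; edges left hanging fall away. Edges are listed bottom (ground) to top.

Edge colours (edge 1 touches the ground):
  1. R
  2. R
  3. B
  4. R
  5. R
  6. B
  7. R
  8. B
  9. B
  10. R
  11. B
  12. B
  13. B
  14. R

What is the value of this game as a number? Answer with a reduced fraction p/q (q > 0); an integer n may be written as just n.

-7459/4096

1 of 14 · R · max L −∞ · min R 0 -> -1
2 of 14 · RR · max L −∞ · min R -1 -> -2
3 of 14 · RRB · max L -2 · min R -1 -> -3/2
4 of 14 · RRBR · max L -2 · min R -3/2 -> -7/4
5 of 14 · RRBRR · max L -2 · min R -7/4 -> -15/8
6 of 14 · RRBRRB · max L -15/8 · min R -7/4 -> -29/16
7 of 14 · RRBRRBR · max L -15/8 · min R -29/16 -> -59/32
8 of 14 · RRBRRBRB · max L -59/32 · min R -29/16 -> -117/64
9 of 14 · RRBRRBRBB · max L -117/64 · min R -29/16 -> -233/128
10 of 14 · RRBRRBRBBR · max L -117/64 · min R -233/128 -> -467/256
11 of 14 · RRBRRBRBBRB · max L -467/256 · min R -233/128 -> -933/512
12 of 14 · RRBRRBRBBRBB · max L -933/512 · min R -233/128 -> -1865/1024
13 of 14 · RRBRRBRBBRBBB · max L -1865/1024 · min R -233/128 -> -3729/2048
14 of 14 · RRBRRBRBBRBBBR · max L -1865/1024 · min R -3729/2048 -> -7459/4096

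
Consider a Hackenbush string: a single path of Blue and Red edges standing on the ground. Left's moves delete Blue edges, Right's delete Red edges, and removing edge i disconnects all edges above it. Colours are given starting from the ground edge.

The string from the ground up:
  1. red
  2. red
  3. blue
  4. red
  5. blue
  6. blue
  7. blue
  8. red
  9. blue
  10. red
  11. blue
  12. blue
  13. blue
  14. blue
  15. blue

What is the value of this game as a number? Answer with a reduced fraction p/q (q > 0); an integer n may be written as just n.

-12609/8192

step 1: add red to get r; options L={ ∅ } R={ 0 } gives -1
step 2: add red to get rr; options L={ ∅ } R={ -1,0 } gives -2
step 3: add blue to get rrb; options L={ -2 } R={ -1,0 } gives -3/2
step 4: add red to get rrbr; options L={ -2 } R={ -3/2,-1,0 } gives -7/4
step 5: add blue to get rrbrb; options L={ -2,-7/4 } R={ -3/2,-1,0 } gives -13/8
step 6: add blue to get rrbrbb; options L={ -2,-7/4,-13/8 } R={ -3/2,-1,0 } gives -25/16
step 7: add blue to get rrbrbbb; options L={ -2,-7/4,-13/8,-25/16 } R={ -3/2,-1,0 } gives -49/32
step 8: add red to get rrbrbbbr; options L={ -2,-7/4,-13/8,-25/16 } R={ -49/32,-3/2,-1,0 } gives -99/64
step 9: add blue to get rrbrbbbrb; options L={ -2,-7/4,-13/8,-25/16,-99/64 } R={ -49/32,-3/2,-1,0 } gives -197/128
step 10: add red to get rrbrbbbrbr; options L={ -2,-7/4,-13/8,-25/16,-99/64 } R={ -197/128,-49/32,-3/2,-1,0 } gives -395/256
step 11: add blue to get rrbrbbbrbrb; options L={ -2,-7/4,-13/8,-25/16,-99/64,-395/256 } R={ -197/128,-49/32,-3/2,-1,0 } gives -789/512
step 12: add blue to get rrbrbbbrbrbb; options L={ -2,-7/4,-13/8,-25/16,-99/64,-395/256,-789/512 } R={ -197/128,-49/32,-3/2,-1,0 } gives -1577/1024
step 13: add blue to get rrbrbbbrbrbbb; options L={ -2,-7/4,-13/8,-25/16,-99/64,-395/256,-789/512,-1577/1024 } R={ -197/128,-49/32,-3/2,-1,0 } gives -3153/2048
step 14: add blue to get rrbrbbbrbrbbbb; options L={ -2,-7/4,-13/8,-25/16,-99/64,-395/256,-789/512,-1577/1024,-3153/2048 } R={ -197/128,-49/32,-3/2,-1,0 } gives -6305/4096
step 15: add blue to get rrbrbbbrbrbbbbb; options L={ -2,-7/4,-13/8,-25/16,-99/64,-395/256,-789/512,-1577/1024,-3153/2048,-6305/4096 } R={ -197/128,-49/32,-3/2,-1,0 } gives -12609/8192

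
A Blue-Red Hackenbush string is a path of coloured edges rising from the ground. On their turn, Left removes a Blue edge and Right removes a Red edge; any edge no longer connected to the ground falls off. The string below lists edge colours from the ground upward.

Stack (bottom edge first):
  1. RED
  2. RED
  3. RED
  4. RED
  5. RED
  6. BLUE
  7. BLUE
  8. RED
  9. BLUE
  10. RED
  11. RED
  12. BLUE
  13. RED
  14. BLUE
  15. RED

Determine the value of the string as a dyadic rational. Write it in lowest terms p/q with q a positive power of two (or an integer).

-4459/1024

Recurse on prefixes of the 15-edge string RED RED RED RED RED BLUE BLUE RED BLUE RED RED BLUE RED BLUE RED:
val_1 [R]  L=[·]  R=[0]  gives -1
val_2 [RR]  L=[·]  R=[-1,0]  gives -2
val_3 [RRR]  L=[·]  R=[-2,-1,0]  gives -3
val_4 [RRRR]  L=[·]  R=[-3,-2,-1,0]  gives -4
val_5 [RRRRR]  L=[·]  R=[-4,-3,-2,-1,0]  gives -5
val_6 [RRRRRB]  L=[-5]  R=[-4,-3,-2,-1,0]  gives -9/2
val_7 [RRRRRBB]  L=[-5,-9/2]  R=[-4,-3,-2,-1,0]  gives -17/4
val_8 [RRRRRBBR]  L=[-5,-9/2]  R=[-17/4,-4,-3,-2,-1,0]  gives -35/8
val_9 [RRRRRBBRB]  L=[-5,-9/2,-35/8]  R=[-17/4,-4,-3,-2,-1,0]  gives -69/16
val_10 [RRRRRBBRBR]  L=[-5,-9/2,-35/8]  R=[-69/16,-17/4,-4,-3,-2,-1,0]  gives -139/32
val_11 [RRRRRBBRBRR]  L=[-5,-9/2,-35/8]  R=[-139/32,-69/16,-17/4,-4,-3,-2,-1,0]  gives -279/64
val_12 [RRRRRBBRBRRB]  L=[-5,-9/2,-35/8,-279/64]  R=[-139/32,-69/16,-17/4,-4,-3,-2,-1,0]  gives -557/128
val_13 [RRRRRBBRBRRBR]  L=[-5,-9/2,-35/8,-279/64]  R=[-557/128,-139/32,-69/16,-17/4,-4,-3,-2,-1,0]  gives -1115/256
val_14 [RRRRRBBRBRRBRB]  L=[-5,-9/2,-35/8,-279/64,-1115/256]  R=[-557/128,-139/32,-69/16,-17/4,-4,-3,-2,-1,0]  gives -2229/512
val_15 [RRRRRBBRBRRBRBR]  L=[-5,-9/2,-35/8,-279/64,-1115/256]  R=[-2229/512,-557/128,-139/32,-69/16,-17/4,-4,-3,-2,-1,0]  gives -4459/1024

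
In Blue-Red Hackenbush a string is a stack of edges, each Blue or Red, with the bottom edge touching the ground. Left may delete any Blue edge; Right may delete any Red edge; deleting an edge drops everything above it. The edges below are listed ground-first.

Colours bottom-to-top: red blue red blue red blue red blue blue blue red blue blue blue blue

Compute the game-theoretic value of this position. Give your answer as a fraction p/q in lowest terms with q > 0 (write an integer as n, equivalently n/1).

-10785/16384

step 1: add red to get r; options L={ none } R={ 0 } = -1
step 2: add blue to get rb; options L={ -1 } R={ 0 } = -1/2
step 3: add red to get rbr; options L={ -1 } R={ -1/2 0 } = -3/4
step 4: add blue to get rbrb; options L={ -1 -3/4 } R={ -1/2 0 } = -5/8
step 5: add red to get rbrbr; options L={ -1 -3/4 } R={ -5/8 -1/2 0 } = -11/16
step 6: add blue to get rbrbrb; options L={ -1 -3/4 -11/16 } R={ -5/8 -1/2 0 } = -21/32
step 7: add red to get rbrbrbr; options L={ -1 -3/4 -11/16 } R={ -21/32 -5/8 -1/2 0 } = -43/64
step 8: add blue to get rbrbrbrb; options L={ -1 -3/4 -11/16 -43/64 } R={ -21/32 -5/8 -1/2 0 } = -85/128
step 9: add blue to get rbrbrbrbb; options L={ -1 -3/4 -11/16 -43/64 -85/128 } R={ -21/32 -5/8 -1/2 0 } = -169/256
step 10: add blue to get rbrbrbrbbb; options L={ -1 -3/4 -11/16 -43/64 -85/128 -169/256 } R={ -21/32 -5/8 -1/2 0 } = -337/512
step 11: add red to get rbrbrbrbbbr; options L={ -1 -3/4 -11/16 -43/64 -85/128 -169/256 } R={ -337/512 -21/32 -5/8 -1/2 0 } = -675/1024
step 12: add blue to get rbrbrbrbbbrb; options L={ -1 -3/4 -11/16 -43/64 -85/128 -169/256 -675/1024 } R={ -337/512 -21/32 -5/8 -1/2 0 } = -1349/2048
step 13: add blue to get rbrbrbrbbbrbb; options L={ -1 -3/4 -11/16 -43/64 -85/128 -169/256 -675/1024 -1349/2048 } R={ -337/512 -21/32 -5/8 -1/2 0 } = -2697/4096
step 14: add blue to get rbrbrbrbbbrbbb; options L={ -1 -3/4 -11/16 -43/64 -85/128 -169/256 -675/1024 -1349/2048 -2697/4096 } R={ -337/512 -21/32 -5/8 -1/2 0 } = -5393/8192
step 15: add blue to get rbrbrbrbbbrbbbb; options L={ -1 -3/4 -11/16 -43/64 -85/128 -169/256 -675/1024 -1349/2048 -2697/4096 -5393/8192 } R={ -337/512 -21/32 -5/8 -1/2 0 } = -10785/16384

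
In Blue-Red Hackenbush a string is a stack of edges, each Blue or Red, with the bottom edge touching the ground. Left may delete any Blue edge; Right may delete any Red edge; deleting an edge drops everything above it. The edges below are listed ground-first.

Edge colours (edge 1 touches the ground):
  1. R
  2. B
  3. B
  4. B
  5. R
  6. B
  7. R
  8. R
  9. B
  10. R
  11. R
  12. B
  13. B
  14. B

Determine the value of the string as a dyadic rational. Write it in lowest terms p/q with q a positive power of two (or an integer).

-1457/8192

Recurse on prefixes of the 14-edge string R B B B R B R R B R R B B B:
R: Left { (no moves) }, Right { 0 } gives simplest -1
RB: Left { -1 }, Right { 0 } gives simplest -1/2
RBB: Left { -1; -1/2 }, Right { 0 } gives simplest -1/4
RBBB: Left { -1; -1/2; -1/4 }, Right { 0 } gives simplest -1/8
RBBBR: Left { -1; -1/2; -1/4 }, Right { -1/8; 0 } gives simplest -3/16
RBBBRB: Left { -1; -1/2; -1/4; -3/16 }, Right { -1/8; 0 } gives simplest -5/32
RBBBRBR: Left { -1; -1/2; -1/4; -3/16 }, Right { -5/32; -1/8; 0 } gives simplest -11/64
RBBBRBRR: Left { -1; -1/2; -1/4; -3/16 }, Right { -11/64; -5/32; -1/8; 0 } gives simplest -23/128
RBBBRBRRB: Left { -1; -1/2; -1/4; -3/16; -23/128 }, Right { -11/64; -5/32; -1/8; 0 } gives simplest -45/256
RBBBRBRRBR: Left { -1; -1/2; -1/4; -3/16; -23/128 }, Right { -45/256; -11/64; -5/32; -1/8; 0 } gives simplest -91/512
RBBBRBRRBRR: Left { -1; -1/2; -1/4; -3/16; -23/128 }, Right { -91/512; -45/256; -11/64; -5/32; -1/8; 0 } gives simplest -183/1024
RBBBRBRRBRRB: Left { -1; -1/2; -1/4; -3/16; -23/128; -183/1024 }, Right { -91/512; -45/256; -11/64; -5/32; -1/8; 0 } gives simplest -365/2048
RBBBRBRRBRRBB: Left { -1; -1/2; -1/4; -3/16; -23/128; -183/1024; -365/2048 }, Right { -91/512; -45/256; -11/64; -5/32; -1/8; 0 } gives simplest -729/4096
RBBBRBRRBRRBBB: Left { -1; -1/2; -1/4; -3/16; -23/128; -183/1024; -365/2048; -729/4096 }, Right { -91/512; -45/256; -11/64; -5/32; -1/8; 0 } gives simplest -1457/8192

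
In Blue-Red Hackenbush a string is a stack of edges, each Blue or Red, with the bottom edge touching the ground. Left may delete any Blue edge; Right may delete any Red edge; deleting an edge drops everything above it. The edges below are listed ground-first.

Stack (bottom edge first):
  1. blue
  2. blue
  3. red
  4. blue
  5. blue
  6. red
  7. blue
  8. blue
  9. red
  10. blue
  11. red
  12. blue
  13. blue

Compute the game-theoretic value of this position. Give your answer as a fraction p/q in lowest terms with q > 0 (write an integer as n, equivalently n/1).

edge 1 of 13 (blue): { 0 | — } ⇒ 1
edge 2 of 13 (blue): { 0,1 | — } ⇒ 2
edge 3 of 13 (red): { 0,1 | 2 } ⇒ 3/2
edge 4 of 13 (blue): { 0,1,3/2 | 2 } ⇒ 7/4
edge 5 of 13 (blue): { 0,1,3/2,7/4 | 2 } ⇒ 15/8
edge 6 of 13 (red): { 0,1,3/2,7/4 | 15/8,2 } ⇒ 29/16
edge 7 of 13 (blue): { 0,1,3/2,7/4,29/16 | 15/8,2 } ⇒ 59/32
edge 8 of 13 (blue): { 0,1,3/2,7/4,29/16,59/32 | 15/8,2 } ⇒ 119/64
edge 9 of 13 (red): { 0,1,3/2,7/4,29/16,59/32 | 119/64,15/8,2 } ⇒ 237/128
edge 10 of 13 (blue): { 0,1,3/2,7/4,29/16,59/32,237/128 | 119/64,15/8,2 } ⇒ 475/256
edge 11 of 13 (red): { 0,1,3/2,7/4,29/16,59/32,237/128 | 475/256,119/64,15/8,2 } ⇒ 949/512
edge 12 of 13 (blue): { 0,1,3/2,7/4,29/16,59/32,237/128,949/512 | 475/256,119/64,15/8,2 } ⇒ 1899/1024
edge 13 of 13 (blue): { 0,1,3/2,7/4,29/16,59/32,237/128,949/512,1899/1024 | 475/256,119/64,15/8,2 } ⇒ 3799/2048

3799/2048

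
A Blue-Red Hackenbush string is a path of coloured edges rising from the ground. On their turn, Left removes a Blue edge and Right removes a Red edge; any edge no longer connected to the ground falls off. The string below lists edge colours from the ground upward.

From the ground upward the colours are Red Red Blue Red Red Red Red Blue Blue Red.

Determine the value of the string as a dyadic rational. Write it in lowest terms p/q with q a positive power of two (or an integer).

-499/256

G(R) = { · | 0 } ⇒ -1
G(RR) = { · | -1,0 } ⇒ -2
G(RRB) = { -2 | -1,0 } ⇒ -3/2
G(RRBR) = { -2 | -3/2,-1,0 } ⇒ -7/4
G(RRBRR) = { -2 | -7/4,-3/2,-1,0 } ⇒ -15/8
G(RRBRRR) = { -2 | -15/8,-7/4,-3/2,-1,0 } ⇒ -31/16
G(RRBRRRR) = { -2 | -31/16,-15/8,-7/4,-3/2,-1,0 } ⇒ -63/32
G(RRBRRRRB) = { -2,-63/32 | -31/16,-15/8,-7/4,-3/2,-1,0 } ⇒ -125/64
G(RRBRRRRBB) = { -2,-63/32,-125/64 | -31/16,-15/8,-7/4,-3/2,-1,0 } ⇒ -249/128
G(RRBRRRRBBR) = { -2,-63/32,-125/64 | -249/128,-31/16,-15/8,-7/4,-3/2,-1,0 } ⇒ -499/256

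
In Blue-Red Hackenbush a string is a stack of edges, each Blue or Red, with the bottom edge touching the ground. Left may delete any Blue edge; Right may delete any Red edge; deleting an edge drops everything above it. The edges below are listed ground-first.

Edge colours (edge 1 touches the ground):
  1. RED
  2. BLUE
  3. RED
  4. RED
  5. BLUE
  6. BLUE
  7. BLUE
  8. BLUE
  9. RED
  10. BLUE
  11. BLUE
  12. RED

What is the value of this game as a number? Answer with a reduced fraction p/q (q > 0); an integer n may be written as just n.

g(R) = { — | 0 } → -1
g(RB) = { -1 | 0 } → -1/2
g(RBR) = { -1 | -1/2 0 } → -3/4
g(RBRR) = { -1 | -3/4 -1/2 0 } → -7/8
g(RBRRB) = { -1 -7/8 | -3/4 -1/2 0 } → -13/16
g(RBRRBB) = { -1 -7/8 -13/16 | -3/4 -1/2 0 } → -25/32
g(RBRRBBB) = { -1 -7/8 -13/16 -25/32 | -3/4 -1/2 0 } → -49/64
g(RBRRBBBB) = { -1 -7/8 -13/16 -25/32 -49/64 | -3/4 -1/2 0 } → -97/128
g(RBRRBBBBR) = { -1 -7/8 -13/16 -25/32 -49/64 | -97/128 -3/4 -1/2 0 } → -195/256
g(RBRRBBBBRB) = { -1 -7/8 -13/16 -25/32 -49/64 -195/256 | -97/128 -3/4 -1/2 0 } → -389/512
g(RBRRBBBBRBB) = { -1 -7/8 -13/16 -25/32 -49/64 -195/256 -389/512 | -97/128 -3/4 -1/2 0 } → -777/1024
g(RBRRBBBBRBBR) = { -1 -7/8 -13/16 -25/32 -49/64 -195/256 -389/512 | -777/1024 -97/128 -3/4 -1/2 0 } → -1555/2048

-1555/2048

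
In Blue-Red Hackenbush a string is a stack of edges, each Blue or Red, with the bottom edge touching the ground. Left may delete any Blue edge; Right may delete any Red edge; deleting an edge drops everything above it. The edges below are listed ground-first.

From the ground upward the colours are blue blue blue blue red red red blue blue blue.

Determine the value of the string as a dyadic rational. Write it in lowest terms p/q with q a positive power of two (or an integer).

Build G(s[:k]) for k = 1..10, string s = blue blue blue blue red red red blue blue blue.
step 1: add blue to get b; options L={ 0 } R={ — } — 1
step 2: add blue to get bb; options L={ 0; 1 } R={ — } — 2
step 3: add blue to get bbb; options L={ 0; 1; 2 } R={ — } — 3
step 4: add blue to get bbbb; options L={ 0; 1; 2; 3 } R={ — } — 4
step 5: add red to get bbbbr; options L={ 0; 1; 2; 3 } R={ 4 } — 7/2
step 6: add red to get bbbbrr; options L={ 0; 1; 2; 3 } R={ 7/2; 4 } — 13/4
step 7: add red to get bbbbrrr; options L={ 0; 1; 2; 3 } R={ 13/4; 7/2; 4 } — 25/8
step 8: add blue to get bbbbrrrb; options L={ 0; 1; 2; 3; 25/8 } R={ 13/4; 7/2; 4 } — 51/16
step 9: add blue to get bbbbrrrbb; options L={ 0; 1; 2; 3; 25/8; 51/16 } R={ 13/4; 7/2; 4 } — 103/32
step 10: add blue to get bbbbrrrbbb; options L={ 0; 1; 2; 3; 25/8; 51/16; 103/32 } R={ 13/4; 7/2; 4 } — 207/64

207/64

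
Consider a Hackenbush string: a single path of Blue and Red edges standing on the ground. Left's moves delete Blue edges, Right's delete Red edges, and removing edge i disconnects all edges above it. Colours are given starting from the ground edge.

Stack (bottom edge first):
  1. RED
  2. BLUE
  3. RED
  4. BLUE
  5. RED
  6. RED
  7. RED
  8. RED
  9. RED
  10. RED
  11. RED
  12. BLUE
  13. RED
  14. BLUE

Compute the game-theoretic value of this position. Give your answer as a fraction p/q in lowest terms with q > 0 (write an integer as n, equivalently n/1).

1 of 14 · R · max L −∞ · min R 0 gives -1
2 of 14 · RB · max L -1 · min R 0 gives -1/2
3 of 14 · RBR · max L -1 · min R -1/2 gives -3/4
4 of 14 · RBRB · max L -3/4 · min R -1/2 gives -5/8
5 of 14 · RBRBR · max L -3/4 · min R -5/8 gives -11/16
6 of 14 · RBRBRR · max L -3/4 · min R -11/16 gives -23/32
7 of 14 · RBRBRRR · max L -3/4 · min R -23/32 gives -47/64
8 of 14 · RBRBRRRR · max L -3/4 · min R -47/64 gives -95/128
9 of 14 · RBRBRRRRR · max L -3/4 · min R -95/128 gives -191/256
10 of 14 · RBRBRRRRRR · max L -3/4 · min R -191/256 gives -383/512
11 of 14 · RBRBRRRRRRR · max L -3/4 · min R -383/512 gives -767/1024
12 of 14 · RBRBRRRRRRRB · max L -767/1024 · min R -383/512 gives -1533/2048
13 of 14 · RBRBRRRRRRRBR · max L -767/1024 · min R -1533/2048 gives -3067/4096
14 of 14 · RBRBRRRRRRRBRB · max L -3067/4096 · min R -1533/2048 gives -6133/8192

-6133/8192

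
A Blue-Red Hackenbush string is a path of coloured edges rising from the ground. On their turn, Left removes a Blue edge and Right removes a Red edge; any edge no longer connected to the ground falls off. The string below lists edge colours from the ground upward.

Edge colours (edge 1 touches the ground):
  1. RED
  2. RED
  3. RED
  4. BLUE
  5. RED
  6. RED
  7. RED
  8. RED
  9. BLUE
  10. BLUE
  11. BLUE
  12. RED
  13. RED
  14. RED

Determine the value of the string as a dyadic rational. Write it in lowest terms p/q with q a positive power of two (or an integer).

-6031/2048

G(R) = { none | 0 } — -1
G(RR) = { none | -1,0 } — -2
G(RRR) = { none | -2,-1,0 } — -3
G(RRRB) = { -3 | -2,-1,0 } — -5/2
G(RRRBR) = { -3 | -5/2,-2,-1,0 } — -11/4
G(RRRBRR) = { -3 | -11/4,-5/2,-2,-1,0 } — -23/8
G(RRRBRRR) = { -3 | -23/8,-11/4,-5/2,-2,-1,0 } — -47/16
G(RRRBRRRR) = { -3 | -47/16,-23/8,-11/4,-5/2,-2,-1,0 } — -95/32
G(RRRBRRRRB) = { -3,-95/32 | -47/16,-23/8,-11/4,-5/2,-2,-1,0 } — -189/64
G(RRRBRRRRBB) = { -3,-95/32,-189/64 | -47/16,-23/8,-11/4,-5/2,-2,-1,0 } — -377/128
G(RRRBRRRRBBB) = { -3,-95/32,-189/64,-377/128 | -47/16,-23/8,-11/4,-5/2,-2,-1,0 } — -753/256
G(RRRBRRRRBBBR) = { -3,-95/32,-189/64,-377/128 | -753/256,-47/16,-23/8,-11/4,-5/2,-2,-1,0 } — -1507/512
G(RRRBRRRRBBBRR) = { -3,-95/32,-189/64,-377/128 | -1507/512,-753/256,-47/16,-23/8,-11/4,-5/2,-2,-1,0 } — -3015/1024
G(RRRBRRRRBBBRRR) = { -3,-95/32,-189/64,-377/128 | -3015/1024,-1507/512,-753/256,-47/16,-23/8,-11/4,-5/2,-2,-1,0 } — -6031/2048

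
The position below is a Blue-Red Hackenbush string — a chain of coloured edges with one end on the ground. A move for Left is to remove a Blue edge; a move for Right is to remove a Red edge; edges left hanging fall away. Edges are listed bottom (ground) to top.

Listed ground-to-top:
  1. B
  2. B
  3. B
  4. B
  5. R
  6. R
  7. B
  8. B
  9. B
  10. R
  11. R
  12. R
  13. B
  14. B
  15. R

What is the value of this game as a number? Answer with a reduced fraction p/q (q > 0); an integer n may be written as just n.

7053/2048

step 1: add B to get B; options L={ 0 } R={  } ⇒ 1
step 2: add B to get BB; options L={ 0, 1 } R={  } ⇒ 2
step 3: add B to get BBB; options L={ 0, 1, 2 } R={  } ⇒ 3
step 4: add B to get BBBB; options L={ 0, 1, 2, 3 } R={  } ⇒ 4
step 5: add R to get BBBBR; options L={ 0, 1, 2, 3 } R={ 4 } ⇒ 7/2
step 6: add R to get BBBBRR; options L={ 0, 1, 2, 3 } R={ 7/2, 4 } ⇒ 13/4
step 7: add B to get BBBBRRB; options L={ 0, 1, 2, 3, 13/4 } R={ 7/2, 4 } ⇒ 27/8
step 8: add B to get BBBBRRBB; options L={ 0, 1, 2, 3, 13/4, 27/8 } R={ 7/2, 4 } ⇒ 55/16
step 9: add B to get BBBBRRBBB; options L={ 0, 1, 2, 3, 13/4, 27/8, 55/16 } R={ 7/2, 4 } ⇒ 111/32
step 10: add R to get BBBBRRBBBR; options L={ 0, 1, 2, 3, 13/4, 27/8, 55/16 } R={ 111/32, 7/2, 4 } ⇒ 221/64
step 11: add R to get BBBBRRBBBRR; options L={ 0, 1, 2, 3, 13/4, 27/8, 55/16 } R={ 221/64, 111/32, 7/2, 4 } ⇒ 441/128
step 12: add R to get BBBBRRBBBRRR; options L={ 0, 1, 2, 3, 13/4, 27/8, 55/16 } R={ 441/128, 221/64, 111/32, 7/2, 4 } ⇒ 881/256
step 13: add B to get BBBBRRBBBRRRB; options L={ 0, 1, 2, 3, 13/4, 27/8, 55/16, 881/256 } R={ 441/128, 221/64, 111/32, 7/2, 4 } ⇒ 1763/512
step 14: add B to get BBBBRRBBBRRRBB; options L={ 0, 1, 2, 3, 13/4, 27/8, 55/16, 881/256, 1763/512 } R={ 441/128, 221/64, 111/32, 7/2, 4 } ⇒ 3527/1024
step 15: add R to get BBBBRRBBBRRRBBR; options L={ 0, 1, 2, 3, 13/4, 27/8, 55/16, 881/256, 1763/512 } R={ 3527/1024, 441/128, 221/64, 111/32, 7/2, 4 } ⇒ 7053/2048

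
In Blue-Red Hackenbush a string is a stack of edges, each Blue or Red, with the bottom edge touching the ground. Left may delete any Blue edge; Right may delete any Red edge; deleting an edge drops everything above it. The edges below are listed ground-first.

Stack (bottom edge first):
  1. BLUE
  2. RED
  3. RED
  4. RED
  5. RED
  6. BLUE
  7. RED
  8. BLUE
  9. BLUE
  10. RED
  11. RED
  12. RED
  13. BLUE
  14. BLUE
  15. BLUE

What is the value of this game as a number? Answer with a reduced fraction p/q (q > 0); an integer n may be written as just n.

step 1: add BLUE to get B; options L={ 0 } R={ none } → 1
step 2: add RED to get BR; options L={ 0 } R={ 1 } → 1/2
step 3: add RED to get BRR; options L={ 0 } R={ 1/2 1 } → 1/4
step 4: add RED to get BRRR; options L={ 0 } R={ 1/4 1/2 1 } → 1/8
step 5: add RED to get BRRRR; options L={ 0 } R={ 1/8 1/4 1/2 1 } → 1/16
step 6: add BLUE to get BRRRRB; options L={ 0 1/16 } R={ 1/8 1/4 1/2 1 } → 3/32
step 7: add RED to get BRRRRBR; options L={ 0 1/16 } R={ 3/32 1/8 1/4 1/2 1 } → 5/64
step 8: add BLUE to get BRRRRBRB; options L={ 0 1/16 5/64 } R={ 3/32 1/8 1/4 1/2 1 } → 11/128
step 9: add BLUE to get BRRRRBRBB; options L={ 0 1/16 5/64 11/128 } R={ 3/32 1/8 1/4 1/2 1 } → 23/256
step 10: add RED to get BRRRRBRBBR; options L={ 0 1/16 5/64 11/128 } R={ 23/256 3/32 1/8 1/4 1/2 1 } → 45/512
step 11: add RED to get BRRRRBRBBRR; options L={ 0 1/16 5/64 11/128 } R={ 45/512 23/256 3/32 1/8 1/4 1/2 1 } → 89/1024
step 12: add RED to get BRRRRBRBBRRR; options L={ 0 1/16 5/64 11/128 } R={ 89/1024 45/512 23/256 3/32 1/8 1/4 1/2 1 } → 177/2048
step 13: add BLUE to get BRRRRBRBBRRRB; options L={ 0 1/16 5/64 11/128 177/2048 } R={ 89/1024 45/512 23/256 3/32 1/8 1/4 1/2 1 } → 355/4096
step 14: add BLUE to get BRRRRBRBBRRRBB; options L={ 0 1/16 5/64 11/128 177/2048 355/4096 } R={ 89/1024 45/512 23/256 3/32 1/8 1/4 1/2 1 } → 711/8192
step 15: add BLUE to get BRRRRBRBBRRRBBB; options L={ 0 1/16 5/64 11/128 177/2048 355/4096 711/8192 } R={ 89/1024 45/512 23/256 3/32 1/8 1/4 1/2 1 } → 1423/16384

1423/16384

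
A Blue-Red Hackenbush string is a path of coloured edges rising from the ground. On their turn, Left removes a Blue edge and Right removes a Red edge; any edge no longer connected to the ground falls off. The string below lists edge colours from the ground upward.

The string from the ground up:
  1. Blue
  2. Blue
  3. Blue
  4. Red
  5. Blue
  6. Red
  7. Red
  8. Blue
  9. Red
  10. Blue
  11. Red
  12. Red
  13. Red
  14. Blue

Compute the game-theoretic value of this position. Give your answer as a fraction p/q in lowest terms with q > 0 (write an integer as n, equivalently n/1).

val_1 [B]  L=[0]  R=[—]  = 1
val_2 [BB]  L=[0,1]  R=[—]  = 2
val_3 [BBB]  L=[0,1,2]  R=[—]  = 3
val_4 [BBBR]  L=[0,1,2]  R=[3]  = 5/2
val_5 [BBBRB]  L=[0,1,2,5/2]  R=[3]  = 11/4
val_6 [BBBRBR]  L=[0,1,2,5/2]  R=[11/4,3]  = 21/8
val_7 [BBBRBRR]  L=[0,1,2,5/2]  R=[21/8,11/4,3]  = 41/16
val_8 [BBBRBRRB]  L=[0,1,2,5/2,41/16]  R=[21/8,11/4,3]  = 83/32
val_9 [BBBRBRRBR]  L=[0,1,2,5/2,41/16]  R=[83/32,21/8,11/4,3]  = 165/64
val_10 [BBBRBRRBRB]  L=[0,1,2,5/2,41/16,165/64]  R=[83/32,21/8,11/4,3]  = 331/128
val_11 [BBBRBRRBRBR]  L=[0,1,2,5/2,41/16,165/64]  R=[331/128,83/32,21/8,11/4,3]  = 661/256
val_12 [BBBRBRRBRBRR]  L=[0,1,2,5/2,41/16,165/64]  R=[661/256,331/128,83/32,21/8,11/4,3]  = 1321/512
val_13 [BBBRBRRBRBRRR]  L=[0,1,2,5/2,41/16,165/64]  R=[1321/512,661/256,331/128,83/32,21/8,11/4,3]  = 2641/1024
val_14 [BBBRBRRBRBRRRB]  L=[0,1,2,5/2,41/16,165/64,2641/1024]  R=[1321/512,661/256,331/128,83/32,21/8,11/4,3]  = 5283/2048

5283/2048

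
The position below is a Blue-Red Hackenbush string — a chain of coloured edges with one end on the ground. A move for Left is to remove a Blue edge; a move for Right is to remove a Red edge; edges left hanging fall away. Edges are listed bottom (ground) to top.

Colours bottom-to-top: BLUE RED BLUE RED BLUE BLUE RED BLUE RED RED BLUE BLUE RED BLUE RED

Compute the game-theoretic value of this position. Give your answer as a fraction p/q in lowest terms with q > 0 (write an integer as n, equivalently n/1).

Prefix values for BLUE RED BLUE RED BLUE BLUE RED BLUE RED RED BLUE BLUE RED BLUE RED via {L|R} + simplicity:
1 of 15 · B · max L 0 · min R +∞ — 1
2 of 15 · BR · max L 0 · min R 1 — 1/2
3 of 15 · BRB · max L 1/2 · min R 1 — 3/4
4 of 15 · BRBR · max L 1/2 · min R 3/4 — 5/8
5 of 15 · BRBRB · max L 5/8 · min R 3/4 — 11/16
6 of 15 · BRBRBB · max L 11/16 · min R 3/4 — 23/32
7 of 15 · BRBRBBR · max L 11/16 · min R 23/32 — 45/64
8 of 15 · BRBRBBRB · max L 45/64 · min R 23/32 — 91/128
9 of 15 · BRBRBBRBR · max L 45/64 · min R 91/128 — 181/256
10 of 15 · BRBRBBRBRR · max L 45/64 · min R 181/256 — 361/512
11 of 15 · BRBRBBRBRRB · max L 361/512 · min R 181/256 — 723/1024
12 of 15 · BRBRBBRBRRBB · max L 723/1024 · min R 181/256 — 1447/2048
13 of 15 · BRBRBBRBRRBBR · max L 723/1024 · min R 1447/2048 — 2893/4096
14 of 15 · BRBRBBRBRRBBRB · max L 2893/4096 · min R 1447/2048 — 5787/8192
15 of 15 · BRBRBBRBRRBBRBR · max L 2893/4096 · min R 5787/8192 — 11573/16384

11573/16384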